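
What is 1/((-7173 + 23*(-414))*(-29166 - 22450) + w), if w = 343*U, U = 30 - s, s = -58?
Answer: 1/861759304 ≈ 1.1604e-9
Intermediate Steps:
U = 88 (U = 30 - 1*(-58) = 30 + 58 = 88)
w = 30184 (w = 343*88 = 30184)
1/((-7173 + 23*(-414))*(-29166 - 22450) + w) = 1/((-7173 + 23*(-414))*(-29166 - 22450) + 30184) = 1/((-7173 - 9522)*(-51616) + 30184) = 1/(-16695*(-51616) + 30184) = 1/(861729120 + 30184) = 1/861759304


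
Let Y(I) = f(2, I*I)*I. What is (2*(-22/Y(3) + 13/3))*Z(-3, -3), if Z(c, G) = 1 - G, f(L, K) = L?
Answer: 16/3 ≈ 5.3333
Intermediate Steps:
Y(I) = 2*I
(2*(-22/Y(3) + 13/3))*Z(-3, -3) = (2*(-22/(2*3) + 13/3))*(1 - 1*(-3)) = (2*(-22/6 + 13*(1/3)))*(1 + 3) = (2*(-22*1/6 + 13/3))*4 = (2*(-11/3 + 13/3))*4 = (2*(2/3))*4 = (4/3)*4 = 16/3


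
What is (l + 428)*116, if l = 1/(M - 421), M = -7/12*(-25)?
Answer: 242131904/4877 ≈ 49648.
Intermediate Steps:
M = 175/12 (M = -7*1/12*(-25) = -7/12*(-25) = 175/12 ≈ 14.583)
l = -12/4877 (l = 1/(175/12 - 421) = 1/(-4877/12) = -12/4877 ≈ -0.0024605)
(l + 428)*116 = (-12/4877 + 428)*116 = (2087344/4877)*116 = 242131904/4877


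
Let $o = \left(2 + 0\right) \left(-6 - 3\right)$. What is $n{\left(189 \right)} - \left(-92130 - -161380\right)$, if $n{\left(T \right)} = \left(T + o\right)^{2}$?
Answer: $-40009$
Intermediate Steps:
$o = -18$ ($o = 2 \left(-9\right) = -18$)
$n{\left(T \right)} = \left(-18 + T\right)^{2}$ ($n{\left(T \right)} = \left(T - 18\right)^{2} = \left(-18 + T\right)^{2}$)
$n{\left(189 \right)} - \left(-92130 - -161380\right) = \left(-18 + 189\right)^{2} - \left(-92130 - -161380\right) = 171^{2} - \left(-92130 + 161380\right) = 29241 - 69250 = -40009$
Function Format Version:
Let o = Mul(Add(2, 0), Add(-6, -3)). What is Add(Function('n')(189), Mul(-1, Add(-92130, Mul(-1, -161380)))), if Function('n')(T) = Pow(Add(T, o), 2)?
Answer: -40009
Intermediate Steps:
o = -18 (o = Mul(2, -9) = -18)
Function('n')(T) = Pow(Add(-18, T), 2) (Function('n')(T) = Pow(Add(T, -18), 2) = Pow(Add(-18, T), 2))
Add(Function('n')(189), Mul(-1, Add(-92130, Mul(-1, -161380)))) = Add(Pow(Add(-18, 189), 2), Mul(-1, Add(-92130, Mul(-1, -161380)))) = Add(Pow(171, 2), Mul(-1, Add(-92130, 161380))) = Add(29241, Mul(-1, 69250)) = Add(29241, -69250) = -40009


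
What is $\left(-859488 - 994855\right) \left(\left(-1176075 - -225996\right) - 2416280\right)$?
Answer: $6242384247137$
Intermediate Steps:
$\left(-859488 - 994855\right) \left(\left(-1176075 - -225996\right) - 2416280\right) = - 1854343 \left(\left(-1176075 + 225996\right) - 2416280\right) = - 1854343 \left(-950079 - 2416280\right) = \left(-1854343\right) \left(-3366359\right) = 6242384247137$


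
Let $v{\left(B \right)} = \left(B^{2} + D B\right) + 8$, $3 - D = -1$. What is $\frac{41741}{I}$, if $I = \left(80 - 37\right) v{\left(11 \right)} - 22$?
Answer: $\frac{41741}{7417} \approx 5.6277$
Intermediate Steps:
$D = 4$ ($D = 3 - -1 = 3 + 1 = 4$)
$v{\left(B \right)} = 8 + B^{2} + 4 B$ ($v{\left(B \right)} = \left(B^{2} + 4 B\right) + 8 = 8 + B^{2} + 4 B$)
$I = 7417$ ($I = \left(80 - 37\right) \left(8 + 11^{2} + 4 \cdot 11\right) - 22 = \left(80 - 37\right) \left(8 + 121 + 44\right) - 22 = 43 \cdot 173 - 22 = 7439 - 22 = 7417$)
$\frac{41741}{I} = \frac{41741}{7417}$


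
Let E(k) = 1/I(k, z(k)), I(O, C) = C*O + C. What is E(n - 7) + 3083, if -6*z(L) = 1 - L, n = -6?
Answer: 86325/28 ≈ 3083.0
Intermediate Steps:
z(L) = -1/6 + L/6 (z(L) = -(1 - L)/6 = -1/6 + L/6)
I(O, C) = C + C*O
E(k) = 1/((1 + k)*(-1/6 + k/6)) (E(k) = 1/((-1/6 + k/6)*(1 + k)) = 1/((1 + k)*(-1/6 + k/6)))
E(n - 7) + 3083 = 6/(-1 + (-6 - 7)**2) + 3083 = 6/(-1 + (-13)**2) + 3083 = 6/(-1 + 169) + 3083 = 6/168 + 3083 = 6*(1/168) + 3083 = 1/28 + 3083 = 86325/28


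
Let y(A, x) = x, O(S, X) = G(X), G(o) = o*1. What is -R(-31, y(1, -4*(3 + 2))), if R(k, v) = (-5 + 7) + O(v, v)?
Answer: 18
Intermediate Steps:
G(o) = o
O(S, X) = X
R(k, v) = 2 + v (R(k, v) = (-5 + 7) + v = 2 + v)
-R(-31, y(1, -4*(3 + 2))) = -(2 - 4*(3 + 2)) = -(2 - 4*5) = -(2 - 20) = -1*(-18) = 18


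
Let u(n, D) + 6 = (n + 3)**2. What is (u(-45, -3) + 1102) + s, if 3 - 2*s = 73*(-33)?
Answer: 4066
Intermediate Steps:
u(n, D) = -6 + (3 + n)**2 (u(n, D) = -6 + (n + 3)**2 = -6 + (3 + n)**2)
s = 1206 (s = 3/2 - 73*(-33)/2 = 3/2 - 1/2*(-2409) = 3/2 + 2409/2 = 1206)
(u(-45, -3) + 1102) + s = ((-6 + (3 - 45)**2) + 1102) + 1206 = ((-6 + (-42)**2) + 1102) + 1206 = ((-6 + 1764) + 1102) + 1206 = (1758 + 1102) + 1206 = 2860 + 1206 = 4066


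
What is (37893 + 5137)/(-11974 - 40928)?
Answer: -21515/26451 ≈ -0.81339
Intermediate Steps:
(37893 + 5137)/(-11974 - 40928) = 43030/(-52902) = 43030*(-1/52902) = -21515/26451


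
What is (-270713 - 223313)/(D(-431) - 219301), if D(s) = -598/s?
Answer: 212925206/94518133 ≈ 2.2527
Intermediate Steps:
(-270713 - 223313)/(D(-431) - 219301) = (-270713 - 223313)/(-598/(-431) - 219301) = -494026/(-598*(-1/431) - 219301) = -494026/(598/431 - 219301) = -494026/(-94518133/431) = -494026*(-431/94518133) = 212925206/94518133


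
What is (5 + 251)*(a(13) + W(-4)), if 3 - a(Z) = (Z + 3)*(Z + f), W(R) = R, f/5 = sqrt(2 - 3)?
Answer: -53504 - 20480*I ≈ -53504.0 - 20480.0*I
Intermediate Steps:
f = 5*I (f = 5*sqrt(2 - 3) = 5*sqrt(-1) = 5*I ≈ 5.0*I)
a(Z) = 3 - (3 + Z)*(Z + 5*I) (a(Z) = 3 - (Z + 3)*(Z + 5*I) = 3 - (3 + Z)*(Z + 5*I))
(5 + 251)*(a(13) + W(-4)) = (5 + 251)*((3 - 1*13**2 - 15*I - 3*13 - 5*I*13) - 4) = 256*((3 - 1*169 - 15*I - 39 - 65*I) - 4) = 256*((3 - 169 - 15*I - 39 - 65*I) - 4) = 256*((-205 - 80*I) - 4) = 256*(-209 - 80*I) = -53504 - 20480*I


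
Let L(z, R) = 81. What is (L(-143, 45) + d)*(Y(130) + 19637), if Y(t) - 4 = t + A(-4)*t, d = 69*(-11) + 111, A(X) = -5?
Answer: -10841607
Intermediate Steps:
d = -648 (d = -759 + 111 = -648)
Y(t) = 4 - 4*t (Y(t) = 4 + (t - 5*t) = 4 - 4*t)
(L(-143, 45) + d)*(Y(130) + 19637) = (81 - 648)*((4 - 4*130) + 19637) = -567*((4 - 520) + 19637) = -567*(-516 + 19637) = -567*19121 = -10841607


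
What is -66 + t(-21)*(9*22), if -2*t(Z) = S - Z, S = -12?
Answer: -957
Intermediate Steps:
t(Z) = 6 + Z/2 (t(Z) = -(-12 - Z)/2 = 6 + Z/2)
-66 + t(-21)*(9*22) = -66 + (6 + (½)*(-21))*(9*22) = -66 + (6 - 21/2)*198 = -66 - 9/2*198 = -66 - 891 = -957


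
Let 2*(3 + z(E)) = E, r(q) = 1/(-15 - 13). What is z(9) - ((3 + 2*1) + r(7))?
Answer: -97/28 ≈ -3.4643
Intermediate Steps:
r(q) = -1/28 (r(q) = 1/(-28) = -1/28)
z(E) = -3 + E/2
z(9) - ((3 + 2*1) + r(7)) = (-3 + (½)*9) - ((3 + 2*1) - 1/28) = (-3 + 9/2) - ((3 + 2) - 1/28) = 3/2 - (5 - 1/28) = 3/2 - 1*139/28 = 3/2 - 139/28 = -97/28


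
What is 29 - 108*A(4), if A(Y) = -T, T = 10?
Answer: 1109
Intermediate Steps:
A(Y) = -10 (A(Y) = -1*10 = -10)
29 - 108*A(4) = 29 - 108*(-10) = 29 + 1080 = 1109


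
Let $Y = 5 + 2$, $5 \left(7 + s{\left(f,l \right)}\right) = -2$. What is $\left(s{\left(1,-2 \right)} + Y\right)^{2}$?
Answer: $\frac{4}{25} \approx 0.16$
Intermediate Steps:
$s{\left(f,l \right)} = - \frac{37}{5}$ ($s{\left(f,l \right)} = -7 + \frac{1}{5} \left(-2\right) = -7 - \frac{2}{5} = - \frac{37}{5}$)
$Y = 7$
$\left(s{\left(1,-2 \right)} + Y\right)^{2} = \left(- \frac{37}{5} + 7\right)^{2} = \left(- \frac{2}{5}\right)^{2} = \frac{4}{25}$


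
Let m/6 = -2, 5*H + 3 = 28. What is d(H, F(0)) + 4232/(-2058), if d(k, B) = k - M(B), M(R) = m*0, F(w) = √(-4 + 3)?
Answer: 3029/1029 ≈ 2.9436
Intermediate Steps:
H = 5 (H = -⅗ + (⅕)*28 = -⅗ + 28/5 = 5)
m = -12 (m = 6*(-2) = -12)
F(w) = I (F(w) = √(-1) = I)
M(R) = 0 (M(R) = -12*0 = 0)
d(k, B) = k (d(k, B) = k - 1*0 = k + 0 = k)
d(H, F(0)) + 4232/(-2058) = 5 + 4232/(-2058) = 5 + 4232*(-1/2058) = 5 - 2116/1029 = 3029/1029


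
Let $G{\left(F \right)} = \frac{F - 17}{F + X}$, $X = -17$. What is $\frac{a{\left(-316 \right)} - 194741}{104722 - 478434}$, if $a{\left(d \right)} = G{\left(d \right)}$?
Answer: $\frac{48685}{93428} \approx 0.5211$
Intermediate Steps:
$G{\left(F \right)} = 1$ ($G{\left(F \right)} = \frac{F - 17}{F - 17} = \frac{-17 + F}{-17 + F} = 1$)
$a{\left(d \right)} = 1$
$\frac{a{\left(-316 \right)} - 194741}{104722 - 478434} = \frac{1 - 194741}{104722 - 478434} = - \frac{194740}{-373712} = \left(-194740\right) \left(- \frac{1}{373712}\right) = \frac{48685}{93428}$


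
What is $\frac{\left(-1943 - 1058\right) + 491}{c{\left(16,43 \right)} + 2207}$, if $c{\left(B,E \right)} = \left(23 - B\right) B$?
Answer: $- \frac{2510}{2319} \approx -1.0824$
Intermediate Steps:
$c{\left(B,E \right)} = B \left(23 - B\right)$
$\frac{\left(-1943 - 1058\right) + 491}{c{\left(16,43 \right)} + 2207} = \frac{\left(-1943 - 1058\right) + 491}{16 \left(23 - 16\right) + 2207} = \frac{-3001 + 491}{16 \cdot 7 + 2207} = - \frac{2510}{112 + 2207} = - \frac{2510}{2319}$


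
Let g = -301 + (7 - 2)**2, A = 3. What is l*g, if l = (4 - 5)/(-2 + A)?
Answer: 276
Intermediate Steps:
g = -276 (g = -301 + 5**2 = -301 + 25 = -276)
l = -1 (l = (4 - 5)/(-2 + 3) = -1/1 = -1*1 = -1)
l*g = -1*(-276) = 276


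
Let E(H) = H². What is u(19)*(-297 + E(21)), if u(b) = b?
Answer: 2736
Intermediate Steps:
u(19)*(-297 + E(21)) = 19*(-297 + 21²) = 19*(-297 + 441) = 19*144 = 2736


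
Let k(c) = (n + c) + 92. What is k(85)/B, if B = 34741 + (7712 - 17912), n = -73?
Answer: 104/24541 ≈ 0.0042378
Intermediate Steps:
k(c) = 19 + c (k(c) = (-73 + c) + 92 = 19 + c)
B = 24541 (B = 34741 - 10200 = 24541)
k(85)/B = (19 + 85)/24541 = 104*(1/24541) = 104/24541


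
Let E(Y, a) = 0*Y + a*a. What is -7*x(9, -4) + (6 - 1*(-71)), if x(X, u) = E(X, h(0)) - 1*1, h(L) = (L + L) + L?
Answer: 84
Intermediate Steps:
h(L) = 3*L (h(L) = 2*L + L = 3*L)
E(Y, a) = a² (E(Y, a) = 0 + a² = a²)
x(X, u) = -1 (x(X, u) = (3*0)² - 1*1 = 0² - 1 = 0 - 1 = -1)
-7*x(9, -4) + (6 - 1*(-71)) = -7*(-1) + (6 - 1*(-71)) = 7 + (6 + 71) = 7 + 77 = 84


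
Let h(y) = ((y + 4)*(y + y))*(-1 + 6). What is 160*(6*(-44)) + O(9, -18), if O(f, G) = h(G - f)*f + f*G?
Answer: 13488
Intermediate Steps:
h(y) = 10*y*(4 + y) (h(y) = ((4 + y)*(2*y))*5 = (2*y*(4 + y))*5 = 10*y*(4 + y))
O(f, G) = G*f + 10*f*(G - f)*(4 + G - f) (O(f, G) = (10*(G - f)*(4 + (G - f)))*f + f*G = (10*(G - f)*(4 + G - f))*f + G*f = 10*f*(G - f)*(4 + G - f) + G*f = G*f + 10*f*(G - f)*(4 + G - f))
160*(6*(-44)) + O(9, -18) = 160*(6*(-44)) + 9*(-18 + 10*(-18 - 1*9)*(4 - 18 - 1*9)) = 160*(-264) + 9*(-18 + 10*(-18 - 9)*(4 - 18 - 9)) = -42240 + 9*(-18 + 10*(-27)*(-23)) = -42240 + 9*(-18 + 6210) = -42240 + 9*6192 = -42240 + 55728 = 13488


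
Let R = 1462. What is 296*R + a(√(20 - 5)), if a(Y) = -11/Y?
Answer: 432752 - 11*√15/15 ≈ 4.3275e+5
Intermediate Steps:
296*R + a(√(20 - 5)) = 296*1462 - 11/√(20 - 5) = 432752 - 11*√15/15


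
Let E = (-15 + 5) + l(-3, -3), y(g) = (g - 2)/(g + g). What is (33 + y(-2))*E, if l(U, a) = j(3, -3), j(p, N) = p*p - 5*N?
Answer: 476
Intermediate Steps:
j(p, N) = p**2 - 5*N
l(U, a) = 24 (l(U, a) = 3**2 - 5*(-3) = 9 + 15 = 24)
y(g) = (-2 + g)/(2*g) (y(g) = (-2 + g)/((2*g)) = (-2 + g)*(1/(2*g)) = (-2 + g)/(2*g))
E = 14 (E = (-15 + 5) + 24 = -10 + 24 = 14)
(33 + y(-2))*E = (33 + (1/2)*(-2 - 2)/(-2))*14 = (33 + (1/2)*(-1/2)*(-4))*14 = (33 + 1)*14 = 34*14 = 476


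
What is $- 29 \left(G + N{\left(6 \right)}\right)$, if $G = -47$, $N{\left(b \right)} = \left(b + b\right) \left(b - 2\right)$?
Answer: $-29$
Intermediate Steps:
$N{\left(b \right)} = 2 b \left(-2 + b\right)$
$- 29 \left(G + N{\left(6 \right)}\right) = - 29 \left(-47 + 2 \cdot 6 \left(-2 + 6\right)\right) = - 29 \left(-47 + 2 \cdot 6 \cdot 4\right) = - 29 \left(-47 + 48\right) = \left(-29\right) 1 = -29$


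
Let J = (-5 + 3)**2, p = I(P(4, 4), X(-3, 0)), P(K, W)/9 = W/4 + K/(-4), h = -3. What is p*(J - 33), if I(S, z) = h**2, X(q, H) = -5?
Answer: -261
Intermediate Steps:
P(K, W) = -9*K/4 + 9*W/4 (P(K, W) = 9*(W/4 + K/(-4)) = 9*(W*(1/4) + K*(-1/4)) = 9*(W/4 - K/4) = 9*(-K/4 + W/4) = -9*K/4 + 9*W/4)
I(S, z) = 9 (I(S, z) = (-3)**2 = 9)
p = 9
J = 4 (J = (-2)**2 = 4)
p*(J - 33) = 9*(4 - 33) = 9*(-29) = -261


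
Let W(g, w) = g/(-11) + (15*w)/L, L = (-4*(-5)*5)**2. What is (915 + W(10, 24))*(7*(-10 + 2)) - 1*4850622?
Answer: -6739993022/1375 ≈ -4.9018e+6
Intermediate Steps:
L = 10000 (L = (20*5)**2 = 100**2 = 10000)
W(g, w) = -g/11 + 3*w/2000 (W(g, w) = g/(-11) + (15*w)/10000 = g*(-1/11) + (15*w)*(1/10000) = -g/11 + 3*w/2000)
(915 + W(10, 24))*(7*(-10 + 2)) - 1*4850622 = (915 + (-1/11*10 + (3/2000)*24))*(7*(-10 + 2)) - 1*4850622 = (915 + (-10/11 + 9/250))*(7*(-8)) - 4850622 = (915 - 2401/2750)*(-56) - 4850622 = (2513849/2750)*(-56) - 4850622 = -70387772/1375 - 4850622 = -6739993022/1375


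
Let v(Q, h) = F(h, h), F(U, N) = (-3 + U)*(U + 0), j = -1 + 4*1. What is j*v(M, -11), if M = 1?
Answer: 462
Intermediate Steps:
j = 3 (j = -1 + 4 = 3)
F(U, N) = U*(-3 + U) (F(U, N) = (-3 + U)*U = U*(-3 + U))
v(Q, h) = h*(-3 + h)
j*v(M, -11) = 3*(-11*(-3 - 11)) = 3*(-11*(-14)) = 3*154 = 462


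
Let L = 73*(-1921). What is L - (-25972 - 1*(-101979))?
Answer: -216240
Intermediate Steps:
L = -140233
L - (-25972 - 1*(-101979)) = -140233 - (-25972 - 1*(-101979)) = -140233 - (-25972 + 101979) = -140233 - 1*76007 = -140233 - 76007 = -216240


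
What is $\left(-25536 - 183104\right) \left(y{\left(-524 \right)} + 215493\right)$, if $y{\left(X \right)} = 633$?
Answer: $-45092528640$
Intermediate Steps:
$\left(-25536 - 183104\right) \left(y{\left(-524 \right)} + 215493\right) = \left(-25536 - 183104\right) \left(633 + 215493\right) = \left(-208640\right) 216126 = -45092528640$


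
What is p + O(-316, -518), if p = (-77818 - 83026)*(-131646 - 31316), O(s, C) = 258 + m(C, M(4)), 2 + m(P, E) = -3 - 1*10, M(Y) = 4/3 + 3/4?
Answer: 26211460171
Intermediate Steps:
M(Y) = 25/12 (M(Y) = 4*(⅓) + 3*(¼) = 4/3 + ¾ = 25/12)
m(P, E) = -15 (m(P, E) = -2 + (-3 - 1*10) = -2 + (-3 - 10) = -2 - 13 = -15)
O(s, C) = 243 (O(s, C) = 258 - 15 = 243)
p = 26211459928 (p = -160844*(-162962) = 26211459928)
p + O(-316, -518) = 26211459928 + 243 = 26211460171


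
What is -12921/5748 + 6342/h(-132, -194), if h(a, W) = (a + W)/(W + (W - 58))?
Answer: 2709031615/312308 ≈ 8674.2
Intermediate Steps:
h(a, W) = (W + a)/(-58 + 2*W) (h(a, W) = (W + a)/(W + (-58 + W)) = (W + a)/(-58 + 2*W))
-12921/5748 + 6342/h(-132, -194) = -12921/5748 + 6342/(((-194 - 132)/(2*(-29 - 194)))) = -12921*1/5748 + 6342/(((½)*(-326)/(-223))) = -4307/1916 + 6342/(((½)*(-1/223)*(-326))) = -4307/1916 + 6342/(163/223) = -4307/1916 + 6342*(223/163) = -4307/1916 + 1414266/163 = 2709031615/312308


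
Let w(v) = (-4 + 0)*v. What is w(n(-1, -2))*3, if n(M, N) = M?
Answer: 12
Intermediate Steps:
w(v) = -4*v
w(n(-1, -2))*3 = -4*(-1)*3 = 4*3 = 12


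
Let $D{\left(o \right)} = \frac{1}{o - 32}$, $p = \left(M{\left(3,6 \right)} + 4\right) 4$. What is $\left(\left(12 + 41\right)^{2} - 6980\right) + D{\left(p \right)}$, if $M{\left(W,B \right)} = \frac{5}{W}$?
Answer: $- \frac{116791}{28} \approx -4171.1$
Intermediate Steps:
$p = \frac{68}{3}$ ($p = \left(\frac{5}{3} + 4\right) 4 = \frac{17}{3} \cdot 4 = \frac{68}{3} \approx 22.667$)
$D{\left(o \right)} = \frac{1}{-32 + o}$
$\left(\left(12 + 41\right)^{2} - 6980\right) + D{\left(p \right)} = \left(\left(12 + 41\right)^{2} - 6980\right) + \frac{1}{-32 + \frac{68}{3}} = \left(53^{2} - 6980\right) + \frac{1}{- \frac{28}{3}} = \left(2809 - 6980\right) - \frac{3}{28} = -4171 - \frac{3}{28} = - \frac{116791}{28}$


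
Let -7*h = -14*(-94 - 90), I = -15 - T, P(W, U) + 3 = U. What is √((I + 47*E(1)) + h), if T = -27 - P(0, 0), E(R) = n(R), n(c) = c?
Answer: 2*I*√78 ≈ 17.664*I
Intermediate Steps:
P(W, U) = -3 + U
E(R) = R
T = -24 (T = -27 - (-3 + 0) = -27 - 1*(-3) = -27 + 3 = -24)
I = 9 (I = -15 - 1*(-24) = -15 + 24 = 9)
h = -368 (h = -(-2)*(-94 - 90) = -(-2)*(-184) = -⅐*2576 = -368)
√((I + 47*E(1)) + h) = √((9 + 47*1) - 368) = √((9 + 47) - 368) = √(56 - 368) = √(-312) = 2*I*√78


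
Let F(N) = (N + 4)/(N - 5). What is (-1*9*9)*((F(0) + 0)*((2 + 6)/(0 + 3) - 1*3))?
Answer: -108/5 ≈ -21.600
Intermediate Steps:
F(N) = (4 + N)/(-5 + N)
(-1*9*9)*((F(0) + 0)*((2 + 6)/(0 + 3) - 1*3)) = (-1*9*9)*(((4 + 0)/(-5 + 0) + 0)*((2 + 6)/(0 + 3) - 1*3)) = (-9*9)*((4/(-5) + 0)*(8/3 - 3)) = -81*(-⅕*4 + 0)*(8*(⅓) - 3) = -81*(-⅘ + 0)*(8/3 - 3) = -(-324)*(-1)/(5*3) = -81*4/15 = -108/5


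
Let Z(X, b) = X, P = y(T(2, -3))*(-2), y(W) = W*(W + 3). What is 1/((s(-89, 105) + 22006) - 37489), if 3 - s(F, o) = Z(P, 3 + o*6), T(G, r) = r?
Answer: -1/15480 ≈ -6.4599e-5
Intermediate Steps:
y(W) = W*(3 + W)
P = 0 (P = -3*(3 - 3)*(-2) = -3*0*(-2) = 0*(-2) = 0)
s(F, o) = 3 (s(F, o) = 3 - 1*0 = 3 + 0 = 3)
1/((s(-89, 105) + 22006) - 37489) = 1/((3 + 22006) - 37489) = 1/(22009 - 37489) = 1/(-15480) = -1/15480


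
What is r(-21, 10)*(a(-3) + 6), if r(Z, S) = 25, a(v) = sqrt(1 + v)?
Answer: 150 + 25*I*sqrt(2) ≈ 150.0 + 35.355*I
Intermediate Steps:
r(-21, 10)*(a(-3) + 6) = 25*(sqrt(1 - 3) + 6) = 25*(sqrt(-2) + 6) = 25*(I*sqrt(2) + 6) = 25*(6 + I*sqrt(2)) = 150 + 25*I*sqrt(2)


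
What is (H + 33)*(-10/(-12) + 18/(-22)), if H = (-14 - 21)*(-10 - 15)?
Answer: 454/33 ≈ 13.758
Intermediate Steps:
H = 875 (H = -35*(-25) = 875)
(H + 33)*(-10/(-12) + 18/(-22)) = (875 + 33)*(-10/(-12) + 18/(-22)) = 908*(-10*(-1/12) + 18*(-1/22)) = 908*(⅚ - 9/11) = 908*(1/66) = 454/33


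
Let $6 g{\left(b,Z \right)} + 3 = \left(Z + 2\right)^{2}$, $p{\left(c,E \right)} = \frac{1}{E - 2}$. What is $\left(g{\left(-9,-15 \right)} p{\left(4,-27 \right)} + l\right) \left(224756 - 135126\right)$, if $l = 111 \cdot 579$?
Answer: $\frac{501150011600}{87} \approx 5.7603 \cdot 10^{9}$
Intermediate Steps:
$p{\left(c,E \right)} = \frac{1}{-2 + E}$
$g{\left(b,Z \right)} = - \frac{1}{2} + \frac{\left(2 + Z\right)^{2}}{6}$ ($g{\left(b,Z \right)} = - \frac{1}{2} + \frac{\left(Z + 2\right)^{2}}{6} = - \frac{1}{2} + \frac{\left(2 + Z\right)^{2}}{6}$)
$l = 64269$
$\left(g{\left(-9,-15 \right)} p{\left(4,-27 \right)} + l\right) \left(224756 - 135126\right) = \left(\frac{- \frac{1}{2} + \frac{\left(2 - 15\right)^{2}}{6}}{-2 - 27} + 64269\right) \left(224756 - 135126\right) = \left(\frac{- \frac{1}{2} + \frac{\left(-13\right)^{2}}{6}}{-29} + 64269\right) 89630 = \left(\left(- \frac{1}{2} + \frac{1}{6} \cdot 169\right) \left(- \frac{1}{29}\right) + 64269\right) 89630 = \left(\left(- \frac{1}{2} + \frac{169}{6}\right) \left(- \frac{1}{29}\right) + 64269\right) 89630 = \left(\frac{83}{3} \left(- \frac{1}{29}\right) + 64269\right) 89630 = \left(- \frac{83}{87} + 64269\right) 89630 = \frac{5591320}{87} \cdot 89630 = \frac{501150011600}{87}$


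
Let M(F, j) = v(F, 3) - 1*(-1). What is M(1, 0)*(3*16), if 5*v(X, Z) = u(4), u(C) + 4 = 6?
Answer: 336/5 ≈ 67.200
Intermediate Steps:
u(C) = 2 (u(C) = -4 + 6 = 2)
v(X, Z) = 2/5 (v(X, Z) = (1/5)*2 = 2/5)
M(F, j) = 7/5 (M(F, j) = 2/5 - 1*(-1) = 2/5 + 1 = 7/5)
M(1, 0)*(3*16) = 7*(3*16)/5 = (7/5)*48 = 336/5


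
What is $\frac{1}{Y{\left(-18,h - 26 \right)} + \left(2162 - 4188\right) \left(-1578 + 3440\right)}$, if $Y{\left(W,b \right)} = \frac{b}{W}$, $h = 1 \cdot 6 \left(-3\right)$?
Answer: $- \frac{9}{33951686} \approx -2.6508 \cdot 10^{-7}$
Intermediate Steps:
$h = -18$ ($h = 6 \left(-3\right) = -18$)
$Y{\left(W,b \right)} = \frac{b}{W}$
$\frac{1}{Y{\left(-18,h - 26 \right)} + \left(2162 - 4188\right) \left(-1578 + 3440\right)} = \frac{1}{\frac{-18 - 26}{-18} + \left(2162 - 4188\right) \left(-1578 + 3440\right)} = \frac{1}{\left(-18 - 26\right) \left(- \frac{1}{18}\right) - 3772412} = \frac{1}{\left(-44\right) \left(- \frac{1}{18}\right) - 3772412} = \frac{1}{\frac{22}{9} - 3772412} = \frac{1}{- \frac{33951686}{9}} = - \frac{9}{33951686}$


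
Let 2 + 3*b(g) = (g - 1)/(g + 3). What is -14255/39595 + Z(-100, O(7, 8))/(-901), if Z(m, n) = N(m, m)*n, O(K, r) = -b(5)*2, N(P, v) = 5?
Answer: -2608346/7135019 ≈ -0.36557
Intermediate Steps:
b(g) = -2/3 + (-1 + g)/(3*(3 + g)) (b(g) = -2/3 + ((g - 1)/(g + 3))/3 = -2/3 + ((-1 + g)/(3 + g))/3 = -2/3 + (-1 + g)/(3*(3 + g)))
O(K, r) = 1 (O(K, r) = -(-7 - 1*5)/(3*(3 + 5))*2 = -(-7 - 5)/(3*8)*2 = -(-12)/(3*8)*2 = -1*(-1/2)*2 = (1/2)*2 = 1)
Z(m, n) = 5*n
-14255/39595 + Z(-100, O(7, 8))/(-901) = -14255/39595 + (5*1)/(-901) = -14255*1/39595 + 5*(-1/901) = -2851/7919 - 5/901 = -2608346/7135019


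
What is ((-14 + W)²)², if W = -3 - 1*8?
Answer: 390625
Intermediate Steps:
W = -11 (W = -3 - 8 = -11)
((-14 + W)²)² = ((-14 - 11)²)² = ((-25)²)² = 625² = 390625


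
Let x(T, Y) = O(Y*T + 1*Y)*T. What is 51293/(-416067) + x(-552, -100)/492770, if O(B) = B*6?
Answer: -7595384176201/20502533559 ≈ -370.46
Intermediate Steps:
O(B) = 6*B
x(T, Y) = T*(6*Y + 6*T*Y) (x(T, Y) = (6*(Y*T + 1*Y))*T = (6*(T*Y + Y))*T = (6*(Y + T*Y))*T = (6*Y + 6*T*Y)*T = T*(6*Y + 6*T*Y))
51293/(-416067) + x(-552, -100)/492770 = 51293/(-416067) + (6*(-552)*(-100)*(1 - 552))/492770 = 51293*(-1/416067) + (6*(-552)*(-100)*(-551))*(1/492770) = -51293/416067 - 182491200*1/492770 = -51293/416067 - 18249120/49277 = -7595384176201/20502533559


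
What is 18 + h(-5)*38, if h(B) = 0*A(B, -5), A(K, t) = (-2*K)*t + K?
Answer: 18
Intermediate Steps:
A(K, t) = K - 2*K*t (A(K, t) = -2*K*t + K = K - 2*K*t)
h(B) = 0 (h(B) = 0*(B*(1 - 2*(-5))) = 0*(B*(1 + 10)) = 0*(B*11) = 0*(11*B) = 0)
18 + h(-5)*38 = 18 + 0*38 = 18 + 0 = 18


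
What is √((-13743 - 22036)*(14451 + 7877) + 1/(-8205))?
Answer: 103*I*√5069448821445/8205 ≈ 28264.0*I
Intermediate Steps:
√((-13743 - 22036)*(14451 + 7877) + 1/(-8205)) = √(-35779*22328 - 1/8205) = √(-798873512 - 1/8205) = √(-6554757165961/8205) = 103*I*√5069448821445/8205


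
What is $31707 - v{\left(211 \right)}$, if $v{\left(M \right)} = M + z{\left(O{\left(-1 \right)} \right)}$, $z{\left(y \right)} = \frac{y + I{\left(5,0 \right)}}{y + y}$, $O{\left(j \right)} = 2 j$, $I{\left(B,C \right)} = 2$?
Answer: $31496$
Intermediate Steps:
$z{\left(y \right)} = \frac{2 + y}{2 y}$ ($z{\left(y \right)} = \frac{y + 2}{y + y} = \frac{2 + y}{2 y}$)
$v{\left(M \right)} = M$ ($v{\left(M \right)} = M + \frac{2 + 2 \left(-1\right)}{2 \cdot 2 \left(-1\right)} = M + \frac{2 - 2}{2 \left(-2\right)} = M + \frac{1}{2} \left(- \frac{1}{2}\right) 0 = M + 0 = M$)
$31707 - v{\left(211 \right)} = 31707 - 211 = 31496$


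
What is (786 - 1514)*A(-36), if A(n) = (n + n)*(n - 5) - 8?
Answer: -2143232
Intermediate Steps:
A(n) = -8 + 2*n*(-5 + n) (A(n) = (2*n)*(-5 + n) - 8 = 2*n*(-5 + n) - 8 = -8 + 2*n*(-5 + n))
(786 - 1514)*A(-36) = (786 - 1514)*(-8 - 10*(-36) + 2*(-36)²) = -728*(-8 + 360 + 2*1296) = -728*(-8 + 360 + 2592) = -728*2944 = -2143232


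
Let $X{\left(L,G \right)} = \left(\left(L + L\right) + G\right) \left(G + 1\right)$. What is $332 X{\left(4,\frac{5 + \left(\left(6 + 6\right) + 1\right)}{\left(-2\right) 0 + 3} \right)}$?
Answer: $32536$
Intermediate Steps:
$X{\left(L,G \right)} = \left(1 + G\right) \left(G + 2 L\right)$ ($X{\left(L,G \right)} = \left(2 L + G\right) \left(1 + G\right) = \left(G + 2 L\right) \left(1 + G\right) = \left(1 + G\right) \left(G + 2 L\right)$)
$332 X{\left(4,\frac{5 + \left(\left(6 + 6\right) + 1\right)}{\left(-2\right) 0 + 3} \right)} = 332 \left(\frac{5 + \left(\left(6 + 6\right) + 1\right)}{\left(-2\right) 0 + 3} + \left(\frac{5 + \left(\left(6 + 6\right) + 1\right)}{\left(-2\right) 0 + 3}\right)^{2} + 2 \cdot 4 + 2 \frac{5 + \left(\left(6 + 6\right) + 1\right)}{\left(-2\right) 0 + 3} \cdot 4\right) = 332 \left(\frac{5 + \left(12 + 1\right)}{0 + 3} + \left(\frac{5 + \left(12 + 1\right)}{0 + 3}\right)^{2} + 8 + 2 \frac{5 + \left(12 + 1\right)}{0 + 3} \cdot 4\right) = 332 \left(\frac{5 + 13}{3} + \left(\frac{5 + 13}{3}\right)^{2} + 8 + 2 \frac{5 + 13}{3} \cdot 4\right) = 332 \left(18 \cdot \frac{1}{3} + \left(18 \cdot \frac{1}{3}\right)^{2} + 8 + 2 \cdot 18 \cdot \frac{1}{3} \cdot 4\right) = 332 \left(6 + 6^{2} + 8 + 2 \cdot 6 \cdot 4\right) = 332 \left(6 + 36 + 8 + 48\right) = 332 \cdot 98 = 32536$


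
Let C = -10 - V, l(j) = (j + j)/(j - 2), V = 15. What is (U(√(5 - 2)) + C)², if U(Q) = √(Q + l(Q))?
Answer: 619 - 3*√3 - 150*I*√(2 - √3) - 100*I*√3*√(2 - √3) ≈ 613.8 - 167.3*I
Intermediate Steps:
l(j) = 2*j/(-2 + j) (l(j) = (2*j)/(-2 + j) = 2*j/(-2 + j))
U(Q) = √(Q + 2*Q/(-2 + Q))
C = -25 (C = -10 - 1*15 = -10 - 15 = -25)
(U(√(5 - 2)) + C)² = (√((√(5 - 2))²/(-2 + √(5 - 2))) - 25)² = (√((√3)²/(-2 + √3)) - 25)² = (√(3/(-2 + √3)) - 25)² = (√3*(I/√(2 - √3)) - 25)² = (-25 + √3*(I/√(2 - √3)))²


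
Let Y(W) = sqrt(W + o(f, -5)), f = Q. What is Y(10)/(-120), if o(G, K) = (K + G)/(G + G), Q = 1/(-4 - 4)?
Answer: -sqrt(122)/240 ≈ -0.046022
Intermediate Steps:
Q = -1/8 (Q = 1/(-8) = -1/8 ≈ -0.12500)
f = -1/8 ≈ -0.12500
o(G, K) = (G + K)/(2*G) (o(G, K) = (G + K)/((2*G)) = (G + K)*(1/(2*G)) = (G + K)/(2*G))
Y(W) = sqrt(41/2 + W) (Y(W) = sqrt(W + (-1/8 - 5)/(2*(-1/8))) = sqrt(W + (1/2)*(-8)*(-41/8)) = sqrt(W + 41/2) = sqrt(41/2 + W))
Y(10)/(-120) = (sqrt(82 + 4*10)/2)/(-120) = (sqrt(82 + 40)/2)*(-1/120) = (sqrt(122)/2)*(-1/120) = -sqrt(122)/240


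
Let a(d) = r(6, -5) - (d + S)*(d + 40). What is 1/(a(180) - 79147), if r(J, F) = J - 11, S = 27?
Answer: -1/124692 ≈ -8.0198e-6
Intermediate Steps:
r(J, F) = -11 + J
a(d) = -5 - (27 + d)*(40 + d) (a(d) = (-11 + 6) - (d + 27)*(d + 40) = -5 - (27 + d)*(40 + d))
1/(a(180) - 79147) = 1/((-1085 - 1*180**2 - 67*180) - 79147) = 1/((-1085 - 1*32400 - 12060) - 79147) = 1/((-1085 - 32400 - 12060) - 79147) = 1/(-45545 - 79147) = 1/(-124692) = -1/124692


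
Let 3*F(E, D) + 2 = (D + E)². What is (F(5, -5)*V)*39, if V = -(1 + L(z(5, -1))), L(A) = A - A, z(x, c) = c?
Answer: 26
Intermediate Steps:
F(E, D) = -⅔ + (D + E)²/3
L(A) = 0
V = -1 (V = -(1 + 0) = -1*1 = -1)
(F(5, -5)*V)*39 = ((-⅔ + (-5 + 5)²/3)*(-1))*39 = ((-⅔ + (⅓)*0²)*(-1))*39 = ((-⅔ + (⅓)*0)*(-1))*39 = ((-⅔ + 0)*(-1))*39 = -⅔*(-1)*39 = (⅔)*39 = 26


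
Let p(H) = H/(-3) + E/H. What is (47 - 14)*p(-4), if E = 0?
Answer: 44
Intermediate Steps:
p(H) = -H/3 (p(H) = H/(-3) + 0/H = H*(-⅓) + 0 = -H/3 + 0 = -H/3)
(47 - 14)*p(-4) = (47 - 14)*(-⅓*(-4)) = 33*(4/3) = 44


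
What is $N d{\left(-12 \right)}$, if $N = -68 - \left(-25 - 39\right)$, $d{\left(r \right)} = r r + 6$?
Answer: $-600$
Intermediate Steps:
$d{\left(r \right)} = 6 + r^{2}$ ($d{\left(r \right)} = r^{2} + 6 = 6 + r^{2}$)
$N = -4$ ($N = -68 - -64 = -68 + 64 = -4$)
$N d{\left(-12 \right)} = - 4 \left(6 + \left(-12\right)^{2}\right) = - 4 \left(6 + 144\right) = \left(-4\right) 150 = -600$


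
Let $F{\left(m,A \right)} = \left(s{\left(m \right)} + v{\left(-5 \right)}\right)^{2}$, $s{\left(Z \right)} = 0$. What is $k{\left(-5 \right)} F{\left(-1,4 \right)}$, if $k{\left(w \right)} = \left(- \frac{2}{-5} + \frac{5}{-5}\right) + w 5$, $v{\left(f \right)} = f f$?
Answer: $-16000$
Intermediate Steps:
$v{\left(f \right)} = f^{2}$
$F{\left(m,A \right)} = 625$ ($F{\left(m,A \right)} = \left(0 + \left(-5\right)^{2}\right)^{2} = \left(0 + 25\right)^{2} = 25^{2} = 625$)
$k{\left(w \right)} = - \frac{3}{5} + 5 w$ ($k{\left(w \right)} = \left(\left(-2\right) \left(- \frac{1}{5}\right) + 5 \left(- \frac{1}{5}\right)\right) + 5 w = \left(\frac{2}{5} - 1\right) + 5 w = - \frac{3}{5} + 5 w$)
$k{\left(-5 \right)} F{\left(-1,4 \right)} = \left(- \frac{3}{5} + 5 \left(-5\right)\right) 625 = \left(- \frac{3}{5} - 25\right) 625 = \left(- \frac{128}{5}\right) 625 = -16000$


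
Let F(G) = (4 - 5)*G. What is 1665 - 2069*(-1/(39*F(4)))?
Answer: 257671/156 ≈ 1651.7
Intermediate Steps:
F(G) = -G
1665 - 2069*(-1/(39*F(4))) = 1665 - 2069/((-(-39)*4)) = 1665 - 2069/((-39*(-4))) = 1665 - 2069/156 = 257671/156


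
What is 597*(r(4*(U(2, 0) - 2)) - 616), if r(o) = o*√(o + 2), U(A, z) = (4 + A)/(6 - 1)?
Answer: -367752 - 9552*I*√30/25 ≈ -3.6775e+5 - 2092.7*I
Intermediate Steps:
U(A, z) = ⅘ + A/5 (U(A, z) = (4 + A)/5 = (4 + A)*(⅕) = ⅘ + A/5)
r(o) = o*√(2 + o)
597*(r(4*(U(2, 0) - 2)) - 616) = 597*((4*((⅘ + (⅕)*2) - 2))*√(2 + 4*((⅘ + (⅕)*2) - 2)) - 616) = 597*((4*((⅘ + ⅖) - 2))*√(2 + 4*((⅘ + ⅖) - 2)) - 616) = 597*((4*(6/5 - 2))*√(2 + 4*(6/5 - 2)) - 616) = 597*((4*(-⅘))*√(2 + 4*(-⅘)) - 616) = 597*(-16*√(2 - 16/5)/5 - 616) = 597*(-16*I*√30/25 - 616) = 597*(-616 - 16*I*√30/25) = -367752 - 9552*I*√30/25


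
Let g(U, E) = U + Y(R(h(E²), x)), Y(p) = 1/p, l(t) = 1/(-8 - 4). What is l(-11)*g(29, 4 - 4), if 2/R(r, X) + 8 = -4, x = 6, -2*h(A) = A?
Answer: -23/12 ≈ -1.9167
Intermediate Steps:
h(A) = -A/2
R(r, X) = -⅙ (R(r, X) = 2/(-8 - 4) = 2/(-12) = 2*(-1/12) = -⅙)
l(t) = -1/12 (l(t) = 1/(-12) = -1/12)
Y(p) = 1/p
g(U, E) = -6 + U (g(U, E) = U + 1/(-⅙) = U - 6 = -6 + U)
l(-11)*g(29, 4 - 4) = -(-6 + 29)/12 = -1/12*23 = -23/12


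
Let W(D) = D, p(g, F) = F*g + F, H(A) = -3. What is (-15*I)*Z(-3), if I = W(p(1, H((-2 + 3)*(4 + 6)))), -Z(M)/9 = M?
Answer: 2430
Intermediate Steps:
p(g, F) = F + F*g
Z(M) = -9*M
I = -6 (I = -3*(1 + 1) = -3*2 = -6)
(-15*I)*Z(-3) = (-15*(-6))*(-9*(-3)) = 90*27 = 2430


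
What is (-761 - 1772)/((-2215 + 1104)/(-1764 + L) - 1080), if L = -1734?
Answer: 805494/343339 ≈ 2.3461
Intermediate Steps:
(-761 - 1772)/((-2215 + 1104)/(-1764 + L) - 1080) = (-761 - 1772)/((-2215 + 1104)/(-1764 - 1734) - 1080) = -2533/(-1111/(-3498) - 1080) = -2533/(-1111*(-1/3498) - 1080) = -2533/(101/318 - 1080) = -2533/(-343339/318) = -2533*(-318/343339) = 805494/343339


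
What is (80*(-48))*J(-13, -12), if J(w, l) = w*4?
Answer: 199680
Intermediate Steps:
J(w, l) = 4*w
(80*(-48))*J(-13, -12) = (80*(-48))*(4*(-13)) = -3840*(-52) = 199680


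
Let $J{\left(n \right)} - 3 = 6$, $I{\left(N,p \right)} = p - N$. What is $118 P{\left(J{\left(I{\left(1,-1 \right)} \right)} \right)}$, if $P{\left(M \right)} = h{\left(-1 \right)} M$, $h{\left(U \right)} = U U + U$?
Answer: $0$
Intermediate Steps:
$J{\left(n \right)} = 9$ ($J{\left(n \right)} = 3 + 6 = 9$)
$h{\left(U \right)} = U + U^{2}$ ($h{\left(U \right)} = U^{2} + U = U + U^{2}$)
$P{\left(M \right)} = 0$ ($P{\left(M \right)} = - (1 - 1) M = \left(-1\right) 0 M = 0 M = 0$)
$118 P{\left(J{\left(I{\left(1,-1 \right)} \right)} \right)} = 118 \cdot 0 = 0$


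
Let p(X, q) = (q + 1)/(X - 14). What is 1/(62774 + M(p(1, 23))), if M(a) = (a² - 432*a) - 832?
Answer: 169/10603558 ≈ 1.5938e-5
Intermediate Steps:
p(X, q) = (1 + q)/(-14 + X)
M(a) = -832 + a² - 432*a
1/(62774 + M(p(1, 23))) = 1/(62774 + (-832 + ((1 + 23)/(-14 + 1))² - 432*(1 + 23)/(-14 + 1))) = 1/(62774 + (-832 + (24/(-13))² - 432*24/(-13))) = 1/(62774 + (-832 + (-1/13*24)² - (-432)*24/13)) = 1/(62774 + (-832 + (-24/13)² - 432*(-24/13))) = 1/(62774 + (-832 + 576/169 + 10368/13)) = 1/(62774 - 5248/169) = 1/(10603558/169) = 169/10603558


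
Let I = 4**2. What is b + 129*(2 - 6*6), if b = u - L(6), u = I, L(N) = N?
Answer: -4376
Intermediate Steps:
I = 16
u = 16
b = 10 (b = 16 - 1*6 = 16 - 6 = 10)
b + 129*(2 - 6*6) = 10 + 129*(2 - 6*6) = 10 + 129*(2 - 36) = 10 + 129*(-34) = 10 - 4386 = -4376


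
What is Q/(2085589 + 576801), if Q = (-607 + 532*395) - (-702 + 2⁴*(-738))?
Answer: 222043/2662390 ≈ 0.083400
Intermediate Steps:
Q = 222043 (Q = (-607 + 210140) - (-702 + 16*(-738)) = 209533 - (-702 - 11808) = 209533 - 1*(-12510) = 209533 + 12510 = 222043)
Q/(2085589 + 576801) = 222043/(2085589 + 576801) = 222043/2662390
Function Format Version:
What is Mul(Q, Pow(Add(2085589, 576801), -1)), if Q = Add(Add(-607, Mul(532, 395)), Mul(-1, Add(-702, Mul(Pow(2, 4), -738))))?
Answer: Rational(222043, 2662390) ≈ 0.083400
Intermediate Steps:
Q = 222043 (Q = Add(Add(-607, 210140), Mul(-1, Add(-702, Mul(16, -738)))) = Add(209533, Mul(-1, Add(-702, -11808))) = Add(209533, Mul(-1, -12510)) = Add(209533, 12510) = 222043)
Mul(Q, Pow(Add(2085589, 576801), -1)) = Mul(222043, Pow(Add(2085589, 576801), -1)) = Mul(222043, Pow(2662390, -1)) = Mul(222043, Rational(1, 2662390)) = Rational(222043, 2662390)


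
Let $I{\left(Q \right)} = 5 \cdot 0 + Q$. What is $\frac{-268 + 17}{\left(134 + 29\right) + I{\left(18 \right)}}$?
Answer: $- \frac{251}{181} \approx -1.3867$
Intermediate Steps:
$I{\left(Q \right)} = Q$ ($I{\left(Q \right)} = 0 + Q = Q$)
$\frac{-268 + 17}{\left(134 + 29\right) + I{\left(18 \right)}} = \frac{-268 + 17}{\left(134 + 29\right) + 18} = - \frac{251}{163 + 18} = - \frac{251}{181}$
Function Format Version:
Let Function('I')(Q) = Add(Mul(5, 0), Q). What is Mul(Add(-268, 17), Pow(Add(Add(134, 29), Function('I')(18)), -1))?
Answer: Rational(-251, 181) ≈ -1.3867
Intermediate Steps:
Function('I')(Q) = Q (Function('I')(Q) = Add(0, Q) = Q)
Mul(Add(-268, 17), Pow(Add(Add(134, 29), Function('I')(18)), -1)) = Mul(Add(-268, 17), Pow(Add(Add(134, 29), 18), -1)) = Mul(-251, Pow(Add(163, 18), -1)) = Mul(-251, Pow(181, -1)) = Mul(-251, Rational(1, 181)) = Rational(-251, 181)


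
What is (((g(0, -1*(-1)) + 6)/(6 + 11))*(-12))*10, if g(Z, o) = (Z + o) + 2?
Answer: -1080/17 ≈ -63.529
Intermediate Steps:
g(Z, o) = 2 + Z + o
(((g(0, -1*(-1)) + 6)/(6 + 11))*(-12))*10 = ((((2 + 0 - 1*(-1)) + 6)/(6 + 11))*(-12))*10 = ((((2 + 0 + 1) + 6)/17)*(-12))*10 = (((3 + 6)*(1/17))*(-12))*10 = ((9*(1/17))*(-12))*10 = ((9/17)*(-12))*10 = -108/17*10 = -1080/17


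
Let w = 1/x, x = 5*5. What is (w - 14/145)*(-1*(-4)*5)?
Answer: -164/145 ≈ -1.1310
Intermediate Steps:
x = 25
w = 1/25 ≈ 0.040000
(w - 14/145)*(-1*(-4)*5) = (1/25 - 14/145)*(-1*(-4)*5) = (1/25 - 14*1/145)*(4*5) = (1/25 - 14/145)*20 = -41/725*20 = -164/145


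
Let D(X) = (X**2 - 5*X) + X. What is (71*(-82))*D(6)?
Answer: -69864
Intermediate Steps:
D(X) = X**2 - 4*X
(71*(-82))*D(6) = (71*(-82))*(6*(-4 + 6)) = -34932*2 = -5822*12 = -69864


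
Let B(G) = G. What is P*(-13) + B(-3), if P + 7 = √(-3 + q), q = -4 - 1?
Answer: 88 - 26*I*√2 ≈ 88.0 - 36.77*I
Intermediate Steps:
q = -5
P = -7 + 2*I*√2 (P = -7 + √(-3 - 5) = -7 + √(-8) = -7 + 2*I*√2 ≈ -7.0 + 2.8284*I)
P*(-13) + B(-3) = (-7 + 2*I*√2)*(-13) - 3 = (91 - 26*I*√2) - 3 = 88 - 26*I*√2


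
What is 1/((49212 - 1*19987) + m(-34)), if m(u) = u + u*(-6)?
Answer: 1/29395 ≈ 3.4019e-5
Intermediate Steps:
m(u) = -5*u (m(u) = u - 6*u = -5*u)
1/((49212 - 1*19987) + m(-34)) = 1/((49212 - 1*19987) - 5*(-34)) = 1/((49212 - 19987) + 170) = 1/(29225 + 170) = 1/29395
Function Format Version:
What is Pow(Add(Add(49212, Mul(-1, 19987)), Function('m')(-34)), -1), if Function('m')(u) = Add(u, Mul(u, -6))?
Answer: Rational(1, 29395) ≈ 3.4019e-5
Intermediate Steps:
Function('m')(u) = Mul(-5, u) (Function('m')(u) = Add(u, Mul(-6, u)) = Mul(-5, u))
Pow(Add(Add(49212, Mul(-1, 19987)), Function('m')(-34)), -1) = Pow(Add(Add(49212, Mul(-1, 19987)), Mul(-5, -34)), -1) = Pow(Add(Add(49212, -19987), 170), -1) = Pow(Add(29225, 170), -1) = Pow(29395, -1) = Rational(1, 29395)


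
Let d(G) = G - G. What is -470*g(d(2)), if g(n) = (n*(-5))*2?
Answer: 0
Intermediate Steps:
d(G) = 0
g(n) = -10*n (g(n) = -5*n*2 = -10*n)
-470*g(d(2)) = -(-4700)*0 = -470*0 = 0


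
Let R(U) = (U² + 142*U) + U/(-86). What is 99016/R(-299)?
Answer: 8515376/4037397 ≈ 2.1091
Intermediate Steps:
R(U) = U² + 12211*U/86 (R(U) = (U² + 142*U) + U*(-1/86) = (U² + 142*U) - U/86 = U² + 12211*U/86)
99016/R(-299) = 99016/(((1/86)*(-299)*(12211 + 86*(-299)))) = 99016/(((1/86)*(-299)*(12211 - 25714))) = 99016/(((1/86)*(-299)*(-13503))) = 99016/(4037397/86) = 99016*(86/4037397) = 8515376/4037397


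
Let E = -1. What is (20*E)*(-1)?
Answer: 20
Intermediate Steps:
(20*E)*(-1) = (20*(-1))*(-1) = -20*(-1) = 20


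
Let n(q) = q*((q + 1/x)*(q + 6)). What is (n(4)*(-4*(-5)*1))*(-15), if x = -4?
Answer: -45000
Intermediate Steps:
n(q) = q*(6 + q)*(-¼ + q) (n(q) = q*((q + 1/(-4))*(q + 6)) = q*((q - ¼)*(6 + q)) = q*((-¼ + q)*(6 + q)) = q*((6 + q)*(-¼ + q)) = q*(6 + q)*(-¼ + q))
(n(4)*(-4*(-5)*1))*(-15) = (((¼)*4*(-6 + 4*4² + 23*4))*(-4*(-5)*1))*(-15) = (((¼)*4*(-6 + 4*16 + 92))*(20*1))*(-15) = (((¼)*4*(-6 + 64 + 92))*20)*(-15) = (((¼)*4*150)*20)*(-15) = (150*20)*(-15) = 3000*(-15) = -45000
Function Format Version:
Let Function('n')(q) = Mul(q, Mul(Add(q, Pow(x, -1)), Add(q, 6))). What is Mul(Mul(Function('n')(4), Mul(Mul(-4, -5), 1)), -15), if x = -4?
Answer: -45000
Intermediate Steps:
Function('n')(q) = Mul(q, Add(6, q), Add(Rational(-1, 4), q)) (Function('n')(q) = Mul(q, Mul(Add(q, Pow(-4, -1)), Add(q, 6))) = Mul(q, Mul(Add(q, Rational(-1, 4)), Add(6, q))) = Mul(q, Mul(Add(Rational(-1, 4), q), Add(6, q))) = Mul(q, Mul(Add(6, q), Add(Rational(-1, 4), q))) = Mul(q, Add(6, q), Add(Rational(-1, 4), q)))
Mul(Mul(Function('n')(4), Mul(Mul(-4, -5), 1)), -15) = Mul(Mul(Mul(Rational(1, 4), 4, Add(-6, Mul(4, Pow(4, 2)), Mul(23, 4))), Mul(Mul(-4, -5), 1)), -15) = Mul(Mul(Mul(Rational(1, 4), 4, Add(-6, Mul(4, 16), 92)), Mul(20, 1)), -15) = Mul(Mul(Mul(Rational(1, 4), 4, Add(-6, 64, 92)), 20), -15) = Mul(Mul(Mul(Rational(1, 4), 4, 150), 20), -15) = Mul(Mul(150, 20), -15) = Mul(3000, -15) = -45000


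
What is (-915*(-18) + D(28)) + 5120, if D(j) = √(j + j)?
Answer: 21590 + 2*√14 ≈ 21597.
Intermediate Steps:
D(j) = √2*√j (D(j) = √(2*j) = √2*√j)
(-915*(-18) + D(28)) + 5120 = (-915*(-18) + √2*√28) + 5120 = (16470 + √2*(2*√7)) + 5120 = (16470 + 2*√14) + 5120 = 21590 + 2*√14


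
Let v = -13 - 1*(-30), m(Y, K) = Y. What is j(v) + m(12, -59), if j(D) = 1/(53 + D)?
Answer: 841/70 ≈ 12.014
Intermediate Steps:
v = 17 (v = -13 + 30 = 17)
j(v) + m(12, -59) = 1/(53 + 17) + 12 = 1/70 + 12 = 841/70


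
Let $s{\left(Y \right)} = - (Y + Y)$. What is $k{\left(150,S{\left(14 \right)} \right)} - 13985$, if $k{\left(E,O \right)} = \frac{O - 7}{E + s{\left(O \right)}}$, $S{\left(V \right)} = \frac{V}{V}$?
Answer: $- \frac{1034893}{74} \approx -13985.0$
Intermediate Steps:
$s{\left(Y \right)} = - 2 Y$
$S{\left(V \right)} = 1$
$k{\left(E,O \right)} = \frac{-7 + O}{E - 2 O}$ ($k{\left(E,O \right)} = \frac{O - 7}{E - 2 O} = \frac{-7 + O}{E - 2 O}$)
$k{\left(150,S{\left(14 \right)} \right)} - 13985 = \frac{-7 + 1}{150 - 2} - 13985 = \frac{1}{150 - 2} \left(-6\right) - 13985 = \frac{1}{148} \left(-6\right) - 13985 = - \frac{3}{74} - 13985 = - \frac{1034893}{74}$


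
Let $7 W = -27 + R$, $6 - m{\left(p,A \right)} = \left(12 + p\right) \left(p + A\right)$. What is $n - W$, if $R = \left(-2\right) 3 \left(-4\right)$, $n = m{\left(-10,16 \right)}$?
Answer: $- \frac{39}{7} \approx -5.5714$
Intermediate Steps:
$m{\left(p,A \right)} = 6 - \left(12 + p\right) \left(A + p\right)$ ($m{\left(p,A \right)} = 6 - \left(12 + p\right) \left(p + A\right) = 6 - \left(12 + p\right) \left(A + p\right)$)
$n = -6$ ($n = 6 - \left(-10\right)^{2} - 192 - -120 - 16 \left(-10\right) = 6 - 100 - 192 + 120 + 160 = -6$)
$R = 24$ ($R = \left(-6\right) \left(-4\right) = 24$)
$W = - \frac{3}{7}$ ($W = \frac{-27 + 24}{7} = \frac{1}{7} \left(-3\right) = - \frac{3}{7} \approx -0.42857$)
$n - W = -6 - - \frac{3}{7} = -6 + \frac{3}{7} = - \frac{39}{7}$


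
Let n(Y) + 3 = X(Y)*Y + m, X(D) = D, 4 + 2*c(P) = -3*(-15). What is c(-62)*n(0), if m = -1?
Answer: -82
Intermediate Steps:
c(P) = 41/2 (c(P) = -2 + (-3*(-15))/2 = -2 + (½)*45 = -2 + 45/2 = 41/2)
n(Y) = -4 + Y² (n(Y) = -3 + (Y*Y - 1) = -3 + (Y² - 1) = -3 + (-1 + Y²) = -4 + Y²)
c(-62)*n(0) = 41*(-4 + 0²)/2 = 41*(-4 + 0)/2 = (41/2)*(-4) = -82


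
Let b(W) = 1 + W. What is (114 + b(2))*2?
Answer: 234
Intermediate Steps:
(114 + b(2))*2 = (114 + (1 + 2))*2 = (114 + 3)*2 = 117*2 = 234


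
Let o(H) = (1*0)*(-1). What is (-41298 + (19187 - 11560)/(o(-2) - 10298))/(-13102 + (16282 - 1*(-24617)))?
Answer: -425294431/286253506 ≈ -1.4857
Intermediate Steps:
o(H) = 0 (o(H) = 0*(-1) = 0)
(-41298 + (19187 - 11560)/(o(-2) - 10298))/(-13102 + (16282 - 1*(-24617))) = (-41298 + (19187 - 11560)/(0 - 10298))/(-13102 + (16282 - 1*(-24617))) = (-41298 + 7627/(-10298))/(-13102 + (16282 + 24617)) = (-41298 + 7627*(-1/10298))/(-13102 + 40899) = (-41298 - 7627/10298)/27797 = -425294431/10298*1/27797 = -425294431/286253506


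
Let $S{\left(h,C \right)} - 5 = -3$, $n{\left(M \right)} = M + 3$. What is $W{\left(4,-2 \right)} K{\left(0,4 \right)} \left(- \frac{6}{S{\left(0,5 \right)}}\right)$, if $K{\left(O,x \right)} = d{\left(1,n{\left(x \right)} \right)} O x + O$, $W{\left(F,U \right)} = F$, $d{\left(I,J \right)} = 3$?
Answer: $0$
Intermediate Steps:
$n{\left(M \right)} = 3 + M$
$S{\left(h,C \right)} = 2$ ($S{\left(h,C \right)} = 5 - 3 = 2$)
$K{\left(O,x \right)} = O + 3 O x$ ($K{\left(O,x \right)} = 3 O x + O = O + 3 O x$)
$W{\left(4,-2 \right)} K{\left(0,4 \right)} \left(- \frac{6}{S{\left(0,5 \right)}}\right) = 4 \cdot 0 \left(1 + 3 \cdot 4\right) \left(- \frac{6}{2}\right) = 4 \cdot 0 \left(1 + 12\right) \left(\left(-6\right) \frac{1}{2}\right) = 4 \cdot 0 \cdot 13 \left(-3\right) = 4 \cdot 0 \left(-3\right) = 0 \left(-3\right) = 0$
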